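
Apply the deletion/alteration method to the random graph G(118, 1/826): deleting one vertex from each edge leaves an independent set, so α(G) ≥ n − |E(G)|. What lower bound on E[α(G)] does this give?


E[|E(G)|] = C(118, 2)·p = 6903 · (1/826) = 117/14.
E[α(G)] ≥ n − E[|E(G)|] = 118 − 117/14 = 1535/14.
Numerically: ≈ 109.64286.
(This is only a lower bound; the true E[α(G)] may be larger.)

E[α(G)] ≥ 1535/14 ≈ 109.64286.


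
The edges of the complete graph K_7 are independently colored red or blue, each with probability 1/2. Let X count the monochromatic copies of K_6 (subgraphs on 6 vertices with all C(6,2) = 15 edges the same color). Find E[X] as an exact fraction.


Let X = Σ_S X_S over the C(7, 6) = 7 subsets S of size 6, where X_S = 1 if the K_6 on S is monochromatic.
For a fixed S, the K_6 on S has C(6, 2) = 15 edges. P[all 15 edges red] = (1/2)^15, and likewise for blue, so P[monochromatic] = 2·(1/2)^15 = 2^{1 − 15} = 1/16384.
By linearity of expectation: E[X] = C(7, 6) · 2^{1 − 15} = 7 · 1/16384 = 7/16384.
Numerically: E[X] ≈ 0.0004.

E[X] = C(7,6)·2^(1−C(6,2)) = 7/16384 ≈ 0.0004.


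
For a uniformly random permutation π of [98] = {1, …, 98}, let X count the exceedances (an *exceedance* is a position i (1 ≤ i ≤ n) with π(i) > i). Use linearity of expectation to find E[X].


Write X = Σ_{i=1}^{98} X_i, where X_i = 1_{π(i) > i}.
For each fixed i, π(i) is uniform over {1, …, 98} (marginal of a uniform permutation), so P[π(i) > i] = (n − i)/n. Summing: Σ_{i=1}^{98} (n − i)/n = (0 + 1 + … + 97)/98 = 98(98 − 1)/(2·98) = (98 − 1)/2.
Hence E[X] = Σ_{i=1}^{98} (98 − i)/98 = 97/2 ≈ 48.5000.

E[X] = 97/2 = 48.5000.


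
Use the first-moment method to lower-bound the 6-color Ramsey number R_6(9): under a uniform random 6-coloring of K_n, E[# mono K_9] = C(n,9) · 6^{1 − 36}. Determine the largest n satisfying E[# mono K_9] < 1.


We need C(n, 9) · 6^{1 − 36} < 1, i.e. C(n, 9) < 6^{36 − 1} = 1719070799748422591028658176.
Check values of n near the boundary:
  n = 4405: C(4405, 9) = 1706862792900636302463627150; 1706862792900636302463627150 < 1719070799748422591028658176? YES
  n = 4406: C(4406, 9) = 1710356485221788389505285700; 1710356485221788389505285700 < 1719070799748422591028658176? YES
  n = 4407: C(4407, 9) = 1713856532599459170657070050; 1713856532599459170657070050 < 1719070799748422591028658176? YES
  n = 4408: C(4408, 9) = 1717362945146264156457459600; 1717362945146264156457459600 < 1719070799748422591028658176? YES
  n = 4409: C(4409, 9) = 1720875732988608787686577131; 1720875732988608787686577131 < 1719070799748422591028658176? NO
  n = 4410: C(4410, 9) = 1724394906266704102180823710; 1724394906266704102180823710 < 1719070799748422591028658176? NO
  n = 4411: C(4411, 9) = 1727920475134582415883601405; 1727920475134582415883601405 < 1719070799748422591028658176? NO
The largest n with C(n, 9) < 1719070799748422591028658176 is n = 4408 (where E[X] = 35778394690547169926197075/35813974994758803979763712 ≈ 0.999). Hence R_6(9) > 4408, i.e. R_6(9) ≥ 4409.

Largest n = 4408; hence R_6(9) > 4408.


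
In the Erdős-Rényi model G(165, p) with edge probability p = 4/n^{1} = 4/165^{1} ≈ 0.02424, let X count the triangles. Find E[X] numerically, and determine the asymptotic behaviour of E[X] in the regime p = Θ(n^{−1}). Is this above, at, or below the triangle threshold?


Number of potential triangles: C(165, 3) = 735130.
Each occurs with probability p³ ≈ (0.02424)³ ≈ 1.424715e-05.
By linearity: E[X] = C(165, 3)·p³ ≈ 735130 · 1.424715e-05 ≈ 10.4735.
Here α = 1, so p = 4/n is exactly at the triangle threshold p ~ 1/n. Asymptotically E[X] → c³/6 = 4³/6 = 32/3 ≈ 10.6667, a bounded constant. In this regime the triangle count is asymptotically Poisson(c³/6).

E[X] ≈ 10.4735; in regime p = Θ(1/n^{1}) E[X] stays bounded (at the triangle threshold p ~ 1/n).


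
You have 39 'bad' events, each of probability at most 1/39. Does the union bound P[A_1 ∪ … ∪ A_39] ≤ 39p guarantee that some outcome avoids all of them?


Union bound: P[∪_{i=1}^{39} A_i] ≤ Σ_i P[A_i] ≤ 39·p = 39·(1/39) = 1.
Numerically: 1 ≈ 1.0000.
Is 1 < 1? NO.
Since the bound 1 is ≥ 1, the union bound is uninformative here; it does NOT by itself certify existence.

39·p = 1 ≈ 1.0000; existence NOT certified by the union bound.


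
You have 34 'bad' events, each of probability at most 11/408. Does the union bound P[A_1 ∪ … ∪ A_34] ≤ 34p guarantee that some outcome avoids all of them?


Union bound: P[∪_{i=1}^{34} A_i] ≤ Σ_i P[A_i] ≤ 34·p = 34·(11/408) = 11/12.
Numerically: 11/12 ≈ 0.91667.
Is 11/12 < 1? YES.
Since P[∪ A_i] ≤ 11/12 < 1, the complement has P[∩ A_i^c] ≥ 1 − 11/12 = 1/12 > 0, so some outcome avoids every A_i.

34·p = 11/12 ≈ 0.91667; existence CERTIFIED by the union bound.


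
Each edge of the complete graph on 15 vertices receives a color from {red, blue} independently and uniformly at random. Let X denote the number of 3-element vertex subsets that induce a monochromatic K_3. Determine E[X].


Let X = Σ_S X_S over the C(15, 3) = 455 subsets S of size 3, where X_S = 1 if the K_3 on S is monochromatic.
For a fixed S, the K_3 on S has C(3, 2) = 3 edges. P[all 3 edges red] = (1/2)^3, and likewise for blue, so P[monochromatic] = 2·(1/2)^3 = 2^{1 − 3} = 1/4.
By linearity of expectation: E[X] = C(15, 3) · 2^{1 − 3} = 455 · 1/4 = 455/4.
Numerically: E[X] ≈ 113.75000.

E[X] = C(15,3)·2^(1−C(3,2)) = 455/4 ≈ 113.75000.


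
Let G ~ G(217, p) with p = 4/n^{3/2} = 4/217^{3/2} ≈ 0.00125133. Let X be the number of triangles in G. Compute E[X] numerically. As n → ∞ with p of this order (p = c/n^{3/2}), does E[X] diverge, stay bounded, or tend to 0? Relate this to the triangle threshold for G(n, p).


Number of potential triangles: C(217, 3) = 1679580.
Each occurs with probability p³ ≈ (0.00125133)³ ≈ 1.95934617e-09.
By linearity: E[X] = C(217, 3)·p³ ≈ 1679580 · 1.95934617e-09 ≈ 0.003291.
Since α = 3/2 > 1, p = c/n^{3/2} = o(1/n) is below the triangle threshold p ~ 1/n. Asymptotically E[X] ~ (c³/6)·n^{3(1−α)} = (4³/6)·n^{-1.5} → 0, so by Markov's inequality G has no triangles w.h.p.

E[X] ≈ 0.003291; in regime p = Θ(1/n^{3/2}) E[X] tends to 0 (below the triangle threshold p ~ 1/n).


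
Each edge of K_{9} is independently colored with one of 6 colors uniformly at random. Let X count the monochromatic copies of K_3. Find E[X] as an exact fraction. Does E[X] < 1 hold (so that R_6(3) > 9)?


E[X] = C(9, 3) · 6^{1 − 3} = 84 · 6^{−2} = 84/36.
As a reduced fraction: E[X] = 7/3 ≈ 2.333.
Is E[X] < 1? NO.
Since E[X] ≥ 1, the first-moment bound is inconclusive at n = 9; it does NOT by itself certify R_6(3) > 9.

E[X] = 7/3 ≈ 2.333; E[X] ≥ 1; first-moment method inconclusive here.


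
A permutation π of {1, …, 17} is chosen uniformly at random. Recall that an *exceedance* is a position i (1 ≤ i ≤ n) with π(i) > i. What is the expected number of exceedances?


Write X = Σ_{i=1}^{17} X_i, where X_i = 1_{π(i) > i}.
For each fixed i, π(i) is uniform over {1, …, 17} (marginal of a uniform permutation), so P[π(i) > i] = (n − i)/n. Summing: Σ_{i=1}^{17} (n − i)/n = (0 + 1 + … + 16)/17 = 17(17 − 1)/(2·17) = (17 − 1)/2.
Hence E[X] = Σ_{i=1}^{17} (17 − i)/17 = 8 ≈ 8.0000.

E[X] = 8 = 8.0000.


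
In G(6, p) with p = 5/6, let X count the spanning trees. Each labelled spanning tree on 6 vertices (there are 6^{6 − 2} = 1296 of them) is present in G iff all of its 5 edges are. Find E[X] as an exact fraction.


K_6 has 6^{6 − 2} = 1296 labelled spanning trees.
For each such spanning tree H, let X_H = 1 if all 5 edges of H are present in G. Then P[X_H = 1] = p^{5} = (5/6)^{5} = 3125/7776.
By linearity: E[X] = Σ_H E[X_H] = 1296 · p^{5} = 1296 · 3125/7776 = 3125/6.
Numerically: E[X] ≈ 521.

E[X] = 1296 · (5/6)^{5} = 3125/6 ≈ 521.


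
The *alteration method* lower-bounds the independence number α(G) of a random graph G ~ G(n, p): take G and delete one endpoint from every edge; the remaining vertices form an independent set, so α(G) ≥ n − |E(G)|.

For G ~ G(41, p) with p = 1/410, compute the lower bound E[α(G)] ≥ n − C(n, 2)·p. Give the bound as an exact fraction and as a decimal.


E[|E(G)|] = C(41, 2)·p = 820 · (1/410) = 2.
E[α(G)] ≥ n − E[|E(G)|] = 41 − 2 = 39.
Numerically: ≈ 39.0000.
(This is only a lower bound; the true E[α(G)] may be larger.)

E[α(G)] ≥ 39 ≈ 39.0000.


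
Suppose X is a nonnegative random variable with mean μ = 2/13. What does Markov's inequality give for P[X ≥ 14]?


μ = E[X] = 2/13, a = 14.
Markov: P[X ≥ 14] ≤ μ/a = (2/13)/14 = 1/91.
Numerically: ≈ 0.011.
(Since a = 14 > μ = 0.154, the bound 1/91 is < 1 and informative.)

P[X ≥ 14] ≤ 1/91 ≈ 0.011.


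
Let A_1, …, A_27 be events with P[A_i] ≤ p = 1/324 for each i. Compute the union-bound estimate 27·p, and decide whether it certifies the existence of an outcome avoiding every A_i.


Union bound: P[∪_{i=1}^{27} A_i] ≤ Σ_i P[A_i] ≤ 27·p = 27·(1/324) = 1/12.
Numerically: 1/12 ≈ 0.0833333.
Is 1/12 < 1? YES.
Since P[∪ A_i] ≤ 1/12 < 1, the complement has P[∩ A_i^c] ≥ 1 − 1/12 = 11/12 > 0, so some outcome avoids every A_i.

27·p = 1/12 ≈ 0.0833333; existence CERTIFIED by the union bound.


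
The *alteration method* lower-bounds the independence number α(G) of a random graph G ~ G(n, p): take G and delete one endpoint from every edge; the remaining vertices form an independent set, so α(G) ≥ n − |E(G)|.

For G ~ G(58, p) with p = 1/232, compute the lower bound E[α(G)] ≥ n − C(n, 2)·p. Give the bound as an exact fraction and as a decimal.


E[|E(G)|] = C(58, 2)·p = 1653 · (1/232) = 57/8.
E[α(G)] ≥ n − E[|E(G)|] = 58 − 57/8 = 407/8.
Numerically: ≈ 50.8750.
(This is only a lower bound; the true E[α(G)] may be larger.)

E[α(G)] ≥ 407/8 ≈ 50.8750.


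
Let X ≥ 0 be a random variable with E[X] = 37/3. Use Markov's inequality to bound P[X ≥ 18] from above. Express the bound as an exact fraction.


μ = E[X] = 37/3, a = 18.
Markov: P[X ≥ 18] ≤ μ/a = (37/3)/18 = 37/54.
Numerically: ≈ 0.685.
(Since a = 18 > μ = 12.333, the bound 37/54 is < 1 and informative.)

P[X ≥ 18] ≤ 37/54 ≈ 0.685.


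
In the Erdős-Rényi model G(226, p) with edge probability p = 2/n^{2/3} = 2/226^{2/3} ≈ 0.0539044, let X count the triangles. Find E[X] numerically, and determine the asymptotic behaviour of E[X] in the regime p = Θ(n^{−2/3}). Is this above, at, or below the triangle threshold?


Number of potential triangles: C(226, 3) = 1898400.
Each occurs with probability p³ ≈ (0.0539044)³ ≈ 1.56629337e-04.
By linearity: E[X] = C(226, 3)·p³ ≈ 1898400 · 1.56629337e-04 ≈ 297.345133.
Since α = 2/3 < 1, p = c/n^{2/3} ≫ 1/n is above the triangle threshold p ~ 1/n. Asymptotically E[X] ~ (c³/6)·n^{3(1−α)} = (2³/6)·n^{1} → ∞; triangles are abundant w.h.p.

E[X] ≈ 297.345133; in regime p = Θ(1/n^{2/3}) E[X] diverges (above the triangle threshold p ~ 1/n).


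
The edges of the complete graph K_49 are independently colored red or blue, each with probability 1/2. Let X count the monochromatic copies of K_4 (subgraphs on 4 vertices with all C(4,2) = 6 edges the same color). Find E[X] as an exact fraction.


Let X = Σ_S X_S over the C(49, 4) = 211876 subsets S of size 4, where X_S = 1 if the K_4 on S is monochromatic.
For a fixed S, the K_4 on S has C(4, 2) = 6 edges. P[all 6 edges red] = (1/2)^6, and likewise for blue, so P[monochromatic] = 2·(1/2)^6 = 2^{1 − 6} = 1/32.
Summing: E[X] = C(49, 4) · 2^{1 − 6} = 211876 · 1/32 = 52969/8.
Numerically: E[X] ≈ 6621.1250.

E[X] = C(49,4)·2^(1−C(4,2)) = 52969/8 ≈ 6621.1250.


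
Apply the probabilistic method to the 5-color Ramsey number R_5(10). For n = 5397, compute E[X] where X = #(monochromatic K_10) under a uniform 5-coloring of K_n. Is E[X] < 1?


E[X] = C(5397, 10) · 5^{1 − 45} = 5729779230003226281244520755596 · 5^{−44} = 5729779230003226281244520755596/5684341886080801486968994140625.
As a reduced fraction: E[X] = 5729779230003226281244520755596/5684341886080801486968994140625 ≈ 1.00799.
Is E[X] < 1? NO.
Since E[X] ≥ 1, the first-moment bound is inconclusive at n = 5397; it does NOT by itself certify R_5(10) > 5397.

E[X] = 5729779230003226281244520755596/5684341886080801486968994140625 ≈ 1.00799; E[X] ≥ 1; first-moment method inconclusive here.


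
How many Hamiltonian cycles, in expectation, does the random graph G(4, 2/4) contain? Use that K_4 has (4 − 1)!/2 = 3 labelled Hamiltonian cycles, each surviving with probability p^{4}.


K_4 has (4 − 1)!/2 = 3 labelled Hamiltonian cycles.
For each such Hamiltonian cycle H, let X_H = 1 if all 4 edges of H are present in G. Then P[X_H = 1] = p^{4} = (1/2)^{4} = 1/16.
By linearity: E[X] = Σ_H E[X_H] = 3 · p^{4} = 3 · 1/16 = 3/16.
Numerically: E[X] ≈ 0.188.

E[X] = 3 · (1/2)^{4} = 3/16 ≈ 0.188.


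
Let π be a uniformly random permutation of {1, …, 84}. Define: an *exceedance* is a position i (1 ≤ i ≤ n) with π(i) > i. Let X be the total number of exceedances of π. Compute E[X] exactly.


Write X = Σ_{i=1}^{84} X_i, where X_i = 1_{π(i) > i}.
For each fixed i, π(i) is uniform over {1, …, 84} (marginal of a uniform permutation), so P[π(i) > i] = (n − i)/n. Summing: Σ_{i=1}^{84} (n − i)/n = (0 + 1 + … + 83)/84 = 84(84 − 1)/(2·84) = (84 − 1)/2.
Hence E[X] = Σ_{i=1}^{84} (84 − i)/84 = 83/2 ≈ 41.500.

E[X] = 83/2 = 41.500.


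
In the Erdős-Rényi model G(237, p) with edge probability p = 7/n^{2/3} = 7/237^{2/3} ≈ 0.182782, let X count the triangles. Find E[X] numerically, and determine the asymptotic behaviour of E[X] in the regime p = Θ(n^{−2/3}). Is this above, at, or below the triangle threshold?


Number of potential triangles: C(237, 3) = 2190670.
Each occurs with probability p³ ≈ (0.182782)³ ≈ 6.10657124e-03.
By linearity: E[X] = C(237, 3)·p³ ≈ 2190670 · 6.10657124e-03 ≈ 13377.482419.
Since α = 2/3 < 1, p = c/n^{2/3} ≫ 1/n is above the triangle threshold p ~ 1/n. Asymptotically E[X] ~ (c³/6)·n^{3(1−α)} = (7³/6)·n^{1} → ∞; triangles are abundant w.h.p.

E[X] ≈ 13377.482419; in regime p = Θ(1/n^{2/3}) E[X] diverges (above the triangle threshold p ~ 1/n).


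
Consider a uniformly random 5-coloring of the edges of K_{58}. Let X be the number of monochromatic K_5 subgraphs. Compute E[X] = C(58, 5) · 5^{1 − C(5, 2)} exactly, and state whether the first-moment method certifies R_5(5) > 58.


E[X] = C(58, 5) · 5^{1 − 10} = 4582116 · 5^{−9} = 4582116/1953125.
As a reduced fraction: E[X] = 4582116/1953125 ≈ 2.346.
Is E[X] < 1? NO.
Since E[X] ≥ 1, the first-moment bound is inconclusive at n = 58; it does NOT by itself certify R_5(5) > 58.

E[X] = 4582116/1953125 ≈ 2.346; E[X] ≥ 1; first-moment method inconclusive here.


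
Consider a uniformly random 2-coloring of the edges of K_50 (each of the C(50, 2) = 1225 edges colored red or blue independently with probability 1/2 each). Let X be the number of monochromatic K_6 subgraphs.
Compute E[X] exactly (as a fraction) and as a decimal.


Let X = Σ_S X_S over the C(50, 6) = 15890700 subsets S of size 6, where X_S = 1 if the K_6 on S is monochromatic.
For a fixed S, the K_6 on S has C(6, 2) = 15 edges. P[all 15 edges red] = (1/2)^15, and likewise for blue, so P[monochromatic] = 2·(1/2)^15 = 2^{1 − 15} = 1/16384.
Summing: E[X] = C(50, 6) · 2^{1 − 15} = 15890700 · 1/16384 = 3972675/4096.
Numerically: E[X] ≈ 969.891.

E[X] = C(50,6)·2^(1−C(6,2)) = 3972675/4096 ≈ 969.891.


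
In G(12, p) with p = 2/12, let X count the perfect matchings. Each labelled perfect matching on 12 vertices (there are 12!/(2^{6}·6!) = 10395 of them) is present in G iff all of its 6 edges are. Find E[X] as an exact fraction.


K_12 has 12!/(2^{6}·6!) = 10395 labelled perfect matchings.
For each such perfect matching H, let X_H = 1 if all 6 edges of H are present in G. Then P[X_H = 1] = p^{6} = (1/6)^{6} = 1/46656.
Summing the indicators: E[X] = Σ_H E[X_H] = 10395 · p^{6} = 10395 · 1/46656 = 385/1728.
Numerically: E[X] ≈ 0.223.

E[X] = 10395 · (1/6)^{6} = 385/1728 ≈ 0.223.


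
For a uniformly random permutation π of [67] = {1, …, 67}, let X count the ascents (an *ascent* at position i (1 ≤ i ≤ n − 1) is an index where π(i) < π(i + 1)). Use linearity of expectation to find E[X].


Write X = Σ X_I over i = 1, …, 66, with X_I the indicator of one ascent.
There are 66 indicators.
For each fixed i, the pair (π(i), π(i+1)) is a uniformly random ordered pair of distinct values from {1, …, 67}; by symmetry P[π(i) < π(i+1)] = 1/2.
By linearity: E[X] = 66 · (1/2) = (67 − 1) · (1/2) = 33 ≈ 33.000.

E[X] = 33 = 33.000.


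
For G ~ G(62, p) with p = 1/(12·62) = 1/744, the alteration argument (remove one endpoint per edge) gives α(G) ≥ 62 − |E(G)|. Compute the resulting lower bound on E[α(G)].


E[|E(G)|] = C(62, 2)·p = 1891 · (1/744) = 61/24.
E[α(G)] ≥ n − E[|E(G)|] = 62 − 61/24 = 1427/24.
Numerically: ≈ 59.458.
(This is only a lower bound; the true E[α(G)] may be larger.)

E[α(G)] ≥ 1427/24 ≈ 59.458.


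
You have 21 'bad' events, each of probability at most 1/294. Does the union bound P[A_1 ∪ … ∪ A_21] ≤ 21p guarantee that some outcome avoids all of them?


Union bound: P[∪_{i=1}^{21} A_i] ≤ Σ_i P[A_i] ≤ 21·p = 21·(1/294) = 1/14.
Numerically: 1/14 ≈ 0.0714286.
Is 1/14 < 1? YES.
Since P[∪ A_i] ≤ 1/14 < 1, the complement has P[∩ A_i^c] ≥ 1 − 1/14 = 13/14 > 0, so some outcome avoids every A_i.

21·p = 1/14 ≈ 0.0714286; existence CERTIFIED by the union bound.


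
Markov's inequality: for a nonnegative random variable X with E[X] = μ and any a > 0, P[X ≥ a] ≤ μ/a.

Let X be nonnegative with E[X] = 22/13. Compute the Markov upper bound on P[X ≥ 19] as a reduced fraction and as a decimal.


μ = E[X] = 22/13, a = 19.
Markov: P[X ≥ 19] ≤ μ/a = (22/13)/19 = 22/247.
Numerically: ≈ 0.0891.
(Since a = 19 > μ = 1.6923, the bound 22/247 is < 1 and informative.)

P[X ≥ 19] ≤ 22/247 ≈ 0.0891.


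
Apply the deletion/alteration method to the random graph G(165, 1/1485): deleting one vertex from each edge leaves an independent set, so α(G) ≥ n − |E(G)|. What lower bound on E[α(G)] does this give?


E[|E(G)|] = C(165, 2)·p = 13530 · (1/1485) = 82/9.
E[α(G)] ≥ n − E[|E(G)|] = 165 − 82/9 = 1403/9.
Numerically: ≈ 155.888889.
(This is only a lower bound; the true E[α(G)] may be larger.)

E[α(G)] ≥ 1403/9 ≈ 155.888889.


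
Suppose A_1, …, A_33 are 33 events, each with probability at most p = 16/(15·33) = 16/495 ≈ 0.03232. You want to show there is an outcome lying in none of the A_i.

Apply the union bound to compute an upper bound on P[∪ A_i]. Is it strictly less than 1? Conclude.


Union bound: P[∪_{i=1}^{33} A_i] ≤ Σ_i P[A_i] ≤ 33·p = 33·(16/495) = 16/15.
Numerically: 16/15 ≈ 1.06667.
Is 16/15 < 1? NO.
Since the bound 16/15 is ≥ 1, the union bound is uninformative here; it does NOT by itself certify existence.

33·p = 16/15 ≈ 1.06667; existence NOT certified by the union bound.


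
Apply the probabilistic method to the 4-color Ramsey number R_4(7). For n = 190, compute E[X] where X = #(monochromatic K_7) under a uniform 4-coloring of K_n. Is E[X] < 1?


E[X] = C(190, 7) · 4^{1 − 21} = 1585940245560 · 4^{−20} = 1585940245560/1099511627776.
As a reduced fraction: E[X] = 198242530695/137438953472 ≈ 1.442.
Is E[X] < 1? NO.
Since E[X] ≥ 1, the first-moment bound is inconclusive at n = 190; it does NOT by itself certify R_4(7) > 190.

E[X] = 198242530695/137438953472 ≈ 1.442; E[X] ≥ 1; first-moment method inconclusive here.


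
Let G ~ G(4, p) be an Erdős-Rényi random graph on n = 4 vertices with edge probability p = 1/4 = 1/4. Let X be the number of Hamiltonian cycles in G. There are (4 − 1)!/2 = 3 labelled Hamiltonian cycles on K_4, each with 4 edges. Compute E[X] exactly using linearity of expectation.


K_4 has (4 − 1)!/2 = 3 labelled Hamiltonian cycles.
For each such Hamiltonian cycle H, let X_H = 1 if all 4 edges of H are present in G. Then P[X_H = 1] = p^{4} = (1/4)^{4} = 1/256.
Summing the indicators: E[X] = Σ_H E[X_H] = 3 · p^{4} = 3 · 1/256 = 3/256.
Numerically: E[X] ≈ 0.0117.

E[X] = 3 · (1/4)^{4} = 3/256 ≈ 0.0117.


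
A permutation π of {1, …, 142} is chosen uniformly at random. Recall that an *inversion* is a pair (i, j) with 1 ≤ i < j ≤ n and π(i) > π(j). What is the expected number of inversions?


Write X = Σ X_I over the C(142, 2) = 10011 pairs i < j, with X_I the indicator of one inversion.
There are 10011 indicators.
For each fixed pair i < j, the values π(i) and π(j) are two distinct elements of {1, …, 142} in uniformly random order; by symmetry P[π(i) > π(j)] = 1/2.
By linearity: E[X] = 10011 · (1/2) = C(142, 2) · (1/2) = 10011/2 = 10011/2 ≈ 5005.500.

E[X] = 10011/2 = 5005.500.


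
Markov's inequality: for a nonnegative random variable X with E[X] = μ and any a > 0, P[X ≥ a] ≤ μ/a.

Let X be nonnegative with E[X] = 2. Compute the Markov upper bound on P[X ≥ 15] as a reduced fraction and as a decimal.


μ = E[X] = 2, a = 15.
Markov: P[X ≥ 15] ≤ μ/a = (2)/15 = 2/15.
Numerically: ≈ 0.1333.
(Since a = 15 > μ = 2.0000, the bound 2/15 is < 1 and informative.)

P[X ≥ 15] ≤ 2/15 ≈ 0.1333.


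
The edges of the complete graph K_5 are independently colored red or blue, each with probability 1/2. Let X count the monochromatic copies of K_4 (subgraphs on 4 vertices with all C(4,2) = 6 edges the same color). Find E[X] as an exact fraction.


Let X = Σ_S X_S over the C(5, 4) = 5 subsets S of size 4, where X_S = 1 if the K_4 on S is monochromatic.
For a fixed S, the K_4 on S has C(4, 2) = 6 edges. P[all 6 edges red] = (1/2)^6, and likewise for blue, so P[monochromatic] = 2·(1/2)^6 = 2^{1 − 6} = 1/32.
Summing: E[X] = C(5, 4) · 2^{1 − 6} = 5 · 1/32 = 5/32.
Numerically: E[X] ≈ 0.156250.

E[X] = C(5,4)·2^(1−C(4,2)) = 5/32 ≈ 0.156250.


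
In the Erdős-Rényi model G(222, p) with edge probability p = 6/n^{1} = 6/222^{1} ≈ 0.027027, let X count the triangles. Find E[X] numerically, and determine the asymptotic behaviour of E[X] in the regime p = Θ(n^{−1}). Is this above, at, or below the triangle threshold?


Number of potential triangles: C(222, 3) = 1798940.
Each occurs with probability p³ ≈ (0.027027)³ ≈ 1.9742167e-05.
By linearity: E[X] = C(222, 3)·p³ ≈ 1798940 · 1.9742167e-05 ≈ 35.51497.
Here α = 1, so p = 6/n is exactly at the triangle threshold p ~ 1/n. Asymptotically E[X] → c³/6 = 6³/6 = 36 ≈ 36.00000, a bounded constant. In this regime the triangle count is asymptotically Poisson(c³/6).

E[X] ≈ 35.51497; in regime p = Θ(1/n^{1}) E[X] stays bounded (at the triangle threshold p ~ 1/n).


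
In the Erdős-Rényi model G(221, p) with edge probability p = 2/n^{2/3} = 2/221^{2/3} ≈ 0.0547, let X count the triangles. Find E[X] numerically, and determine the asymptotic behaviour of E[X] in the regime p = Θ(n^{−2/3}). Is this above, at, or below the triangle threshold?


Number of potential triangles: C(221, 3) = 1774630.
Each occurs with probability p³ ≈ (0.0547)³ ≈ 1.63797e-04.
By linearity: E[X] = C(221, 3)·p³ ≈ 1774630 · 1.63797e-04 ≈ 290.679.
Since α = 2/3 < 1, p = c/n^{2/3} ≫ 1/n is above the triangle threshold p ~ 1/n. Asymptotically E[X] ~ (c³/6)·n^{3(1−α)} = (2³/6)·n^{1} → ∞; triangles are abundant w.h.p.

E[X] ≈ 290.679; in regime p = Θ(1/n^{2/3}) E[X] diverges (above the triangle threshold p ~ 1/n).


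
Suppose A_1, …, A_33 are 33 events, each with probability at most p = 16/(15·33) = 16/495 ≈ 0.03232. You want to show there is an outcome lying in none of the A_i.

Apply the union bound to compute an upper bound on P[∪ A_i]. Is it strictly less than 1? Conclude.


Union bound: P[∪_{i=1}^{33} A_i] ≤ Σ_i P[A_i] ≤ 33·p = 33·(16/495) = 16/15.
Numerically: 16/15 ≈ 1.06667.
Is 16/15 < 1? NO.
Since the bound 16/15 is ≥ 1, the union bound is uninformative here; it does NOT by itself certify existence.

33·p = 16/15 ≈ 1.06667; existence NOT certified by the union bound.


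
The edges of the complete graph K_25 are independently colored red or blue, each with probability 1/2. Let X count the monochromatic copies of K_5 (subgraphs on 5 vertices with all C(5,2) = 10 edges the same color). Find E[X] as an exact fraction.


Let X = Σ_S X_S over the C(25, 5) = 53130 subsets S of size 5, where X_S = 1 if the K_5 on S is monochromatic.
For a fixed S, the K_5 on S has C(5, 2) = 10 edges. P[all 10 edges red] = (1/2)^10, and likewise for blue, so P[monochromatic] = 2·(1/2)^10 = 2^{1 − 10} = 1/512.
By linearity: E[X] = C(25, 5) · 2^{1 − 10} = 53130 · 1/512 = 26565/256.
Numerically: E[X] ≈ 103.7695.

E[X] = C(25,5)·2^(1−C(5,2)) = 26565/256 ≈ 103.7695.


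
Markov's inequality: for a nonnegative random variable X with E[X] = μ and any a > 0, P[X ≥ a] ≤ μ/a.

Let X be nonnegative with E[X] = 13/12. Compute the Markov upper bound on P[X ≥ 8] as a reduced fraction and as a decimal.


μ = E[X] = 13/12, a = 8.
Markov: P[X ≥ 8] ≤ μ/a = (13/12)/8 = 13/96.
Numerically: ≈ 0.1354.
(Since a = 8 > μ = 1.0833, the bound 13/96 is < 1 and informative.)

P[X ≥ 8] ≤ 13/96 ≈ 0.1354.


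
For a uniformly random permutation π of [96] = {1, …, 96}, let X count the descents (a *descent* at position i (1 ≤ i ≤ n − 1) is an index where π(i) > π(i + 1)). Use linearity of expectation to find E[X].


Write X = Σ X_I over i = 1, …, 95, with X_I the indicator of one descent.
There are 95 indicators.
For each fixed i, the pair (π(i), π(i+1)) is a uniformly random ordered pair of distinct values from {1, …, 96}; by symmetry P[π(i) > π(i+1)] = 1/2.
By linearity: E[X] = 95 · (1/2) = (96 − 1) · (1/2) = 95/2 ≈ 47.500000.

E[X] = 95/2 = 47.500000.


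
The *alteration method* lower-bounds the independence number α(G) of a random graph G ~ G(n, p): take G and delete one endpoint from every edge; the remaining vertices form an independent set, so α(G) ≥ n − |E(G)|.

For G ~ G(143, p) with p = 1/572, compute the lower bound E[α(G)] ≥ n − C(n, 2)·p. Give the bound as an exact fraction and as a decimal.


E[|E(G)|] = C(143, 2)·p = 10153 · (1/572) = 71/4.
E[α(G)] ≥ n − E[|E(G)|] = 143 − 71/4 = 501/4.
Numerically: ≈ 125.2500.
(This is only a lower bound; the true E[α(G)] may be larger.)

E[α(G)] ≥ 501/4 ≈ 125.2500.


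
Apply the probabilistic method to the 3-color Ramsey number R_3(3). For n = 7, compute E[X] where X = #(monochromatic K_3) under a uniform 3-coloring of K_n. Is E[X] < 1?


E[X] = C(7, 3) · 3^{1 − 3} = 35 · 3^{−2} = 35/9.
As a reduced fraction: E[X] = 35/9 ≈ 3.888889.
Is E[X] < 1? NO.
Since E[X] ≥ 1, the first-moment bound is inconclusive at n = 7; it does NOT by itself certify R_3(3) > 7.

E[X] = 35/9 ≈ 3.888889; E[X] ≥ 1; first-moment method inconclusive here.


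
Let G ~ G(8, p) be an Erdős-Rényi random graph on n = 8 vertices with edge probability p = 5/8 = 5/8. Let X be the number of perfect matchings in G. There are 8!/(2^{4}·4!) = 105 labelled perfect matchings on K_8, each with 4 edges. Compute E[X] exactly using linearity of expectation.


K_8 has 8!/(2^{4}·4!) = 105 labelled perfect matchings.
For each such perfect matching H, let X_H = 1 if all 4 edges of H are present in G. Then P[X_H = 1] = p^{4} = (5/8)^{4} = 625/4096.
By linearity: E[X] = Σ_H E[X_H] = 105 · p^{4} = 105 · 625/4096 = 65625/4096.
Numerically: E[X] ≈ 16.

E[X] = 105 · (5/8)^{4} = 65625/4096 ≈ 16.


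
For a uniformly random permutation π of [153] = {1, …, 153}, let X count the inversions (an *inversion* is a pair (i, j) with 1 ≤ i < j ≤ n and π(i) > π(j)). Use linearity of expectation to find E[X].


Write X = Σ X_I over the C(153, 2) = 11628 pairs i < j, with X_I the indicator of one inversion.
There are 11628 indicators.
For each fixed pair i < j, the values π(i) and π(j) are two distinct elements of {1, …, 153} in uniformly random order; by symmetry P[π(i) > π(j)] = 1/2.
By linearity: E[X] = 11628 · (1/2) = C(153, 2) · (1/2) = 11628/2 = 5814 ≈ 5814.000.

E[X] = 5814 = 5814.000.


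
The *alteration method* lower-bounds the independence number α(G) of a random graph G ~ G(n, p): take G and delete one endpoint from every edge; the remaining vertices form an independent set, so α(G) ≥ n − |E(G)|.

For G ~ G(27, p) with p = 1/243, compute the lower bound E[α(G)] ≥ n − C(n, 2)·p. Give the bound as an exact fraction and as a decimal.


E[|E(G)|] = C(27, 2)·p = 351 · (1/243) = 13/9.
E[α(G)] ≥ n − E[|E(G)|] = 27 − 13/9 = 230/9.
Numerically: ≈ 25.555556.
(This is only a lower bound; the true E[α(G)] may be larger.)

E[α(G)] ≥ 230/9 ≈ 25.555556.


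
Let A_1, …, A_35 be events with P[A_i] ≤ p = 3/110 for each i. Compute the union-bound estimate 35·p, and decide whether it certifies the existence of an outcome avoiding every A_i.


Union bound: P[∪_{i=1}^{35} A_i] ≤ Σ_i P[A_i] ≤ 35·p = 35·(3/110) = 21/22.
Numerically: 21/22 ≈ 0.954545.
Is 21/22 < 1? YES.
Since P[∪ A_i] ≤ 21/22 < 1, the complement has P[∩ A_i^c] ≥ 1 − 21/22 = 1/22 > 0, so some outcome avoids every A_i.

35·p = 21/22 ≈ 0.954545; existence CERTIFIED by the union bound.


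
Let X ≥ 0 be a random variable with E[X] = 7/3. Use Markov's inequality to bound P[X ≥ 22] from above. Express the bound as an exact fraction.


μ = E[X] = 7/3, a = 22.
Markov: P[X ≥ 22] ≤ μ/a = (7/3)/22 = 7/66.
Numerically: ≈ 0.106.
(Since a = 22 > μ = 2.333, the bound 7/66 is < 1 and informative.)

P[X ≥ 22] ≤ 7/66 ≈ 0.106.


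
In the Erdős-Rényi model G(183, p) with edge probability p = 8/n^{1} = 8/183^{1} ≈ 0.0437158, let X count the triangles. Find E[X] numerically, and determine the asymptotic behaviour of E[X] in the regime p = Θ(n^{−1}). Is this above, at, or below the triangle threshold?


Number of potential triangles: C(183, 3) = 1004731.
Each occurs with probability p³ ≈ (0.0437158)³ ≈ 8.35442745e-05.
By linearity: E[X] = C(183, 3)·p³ ≈ 1004731 · 8.35442745e-05 ≈ 83.939522.
Here α = 1, so p = 8/n is exactly at the triangle threshold p ~ 1/n. Asymptotically E[X] → c³/6 = 8³/6 = 256/3 ≈ 85.333333, a bounded constant. In this regime the triangle count is asymptotically Poisson(c³/6).

E[X] ≈ 83.939522; in regime p = Θ(1/n^{1}) E[X] stays bounded (at the triangle threshold p ~ 1/n).


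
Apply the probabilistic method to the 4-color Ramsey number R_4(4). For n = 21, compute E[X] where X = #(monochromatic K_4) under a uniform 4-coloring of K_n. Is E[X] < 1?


E[X] = C(21, 4) · 4^{1 − 6} = 5985 · 4^{−5} = 5985/1024.
As a reduced fraction: E[X] = 5985/1024 ≈ 5.8447.
Is E[X] < 1? NO.
Since E[X] ≥ 1, the first-moment bound is inconclusive at n = 21; it does NOT by itself certify R_4(4) > 21.

E[X] = 5985/1024 ≈ 5.8447; E[X] ≥ 1; first-moment method inconclusive here.


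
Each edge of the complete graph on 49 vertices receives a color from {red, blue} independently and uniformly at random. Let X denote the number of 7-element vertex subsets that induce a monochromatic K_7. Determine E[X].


Let X = Σ_S X_S over the C(49, 7) = 85900584 subsets S of size 7, where X_S = 1 if the K_7 on S is monochromatic.
For a fixed S, the K_7 on S has C(7, 2) = 21 edges. P[all 21 edges red] = (1/2)^21, and likewise for blue, so P[monochromatic] = 2·(1/2)^21 = 2^{1 − 21} = 1/1048576.
Summing: E[X] = C(49, 7) · 2^{1 − 21} = 85900584 · 1/1048576 = 10737573/131072.
Numerically: E[X] ≈ 81.92118.

E[X] = C(49,7)·2^(1−C(7,2)) = 10737573/131072 ≈ 81.92118.


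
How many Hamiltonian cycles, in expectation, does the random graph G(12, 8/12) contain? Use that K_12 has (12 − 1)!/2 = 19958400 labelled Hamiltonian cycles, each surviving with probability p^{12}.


K_12 has (12 − 1)!/2 = 19958400 labelled Hamiltonian cycles.
For each such Hamiltonian cycle H, let X_H = 1 if all 12 edges of H are present in G. Then P[X_H = 1] = p^{12} = (2/3)^{12} = 4096/531441.
By linearity of expectation: E[X] = Σ_H E[X_H] = 19958400 · p^{12} = 19958400 · 4096/531441 = 1009254400/6561.
Numerically: E[X] ≈ 1.54e+05.

E[X] = 19958400 · (2/3)^{12} = 1009254400/6561 ≈ 1.54e+05.


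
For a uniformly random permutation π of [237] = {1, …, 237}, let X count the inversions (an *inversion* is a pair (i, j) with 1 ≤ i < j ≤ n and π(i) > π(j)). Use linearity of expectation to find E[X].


Write X = Σ X_I over the C(237, 2) = 27966 pairs i < j, with X_I the indicator of one inversion.
There are 27966 indicators.
For each fixed pair i < j, the values π(i) and π(j) are two distinct elements of {1, …, 237} in uniformly random order; by symmetry P[π(i) > π(j)] = 1/2.
By linearity: E[X] = 27966 · (1/2) = C(237, 2) · (1/2) = 27966/2 = 13983 ≈ 13983.000.

E[X] = 13983 = 13983.000.


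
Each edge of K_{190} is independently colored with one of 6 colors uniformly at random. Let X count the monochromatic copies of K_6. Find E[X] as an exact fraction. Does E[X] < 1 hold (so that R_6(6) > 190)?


E[X] = C(190, 6) · 6^{1 − 15} = 60334683255 · 6^{−14} = 60334683255/78364164096.
As a reduced fraction: E[X] = 6703853695/8707129344 ≈ 0.76993.
Is E[X] < 1? YES.
Since E[X] < 1, there exists a 6-coloring of K_{190} with no monochromatic K_6; hence R_6(6) > 190.

E[X] = 6703853695/8707129344 ≈ 0.76993; E[X] < 1, so R_6(6) > 190.


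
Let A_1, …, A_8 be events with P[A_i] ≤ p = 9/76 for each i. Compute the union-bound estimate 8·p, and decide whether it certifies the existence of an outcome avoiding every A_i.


Union bound: P[∪_{i=1}^{8} A_i] ≤ Σ_i P[A_i] ≤ 8·p = 8·(9/76) = 18/19.
Numerically: 18/19 ≈ 0.947.
Is 18/19 < 1? YES.
Since P[∪ A_i] ≤ 18/19 < 1, the complement has P[∩ A_i^c] ≥ 1 − 18/19 = 1/19 > 0, so some outcome avoids every A_i.

8·p = 18/19 ≈ 0.947; existence CERTIFIED by the union bound.


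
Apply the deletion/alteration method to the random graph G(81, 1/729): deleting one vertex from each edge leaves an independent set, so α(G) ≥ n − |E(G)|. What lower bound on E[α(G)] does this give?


E[|E(G)|] = C(81, 2)·p = 3240 · (1/729) = 40/9.
E[α(G)] ≥ n − E[|E(G)|] = 81 − 40/9 = 689/9.
Numerically: ≈ 76.5556.
(This is only a lower bound; the true E[α(G)] may be larger.)

E[α(G)] ≥ 689/9 ≈ 76.5556.


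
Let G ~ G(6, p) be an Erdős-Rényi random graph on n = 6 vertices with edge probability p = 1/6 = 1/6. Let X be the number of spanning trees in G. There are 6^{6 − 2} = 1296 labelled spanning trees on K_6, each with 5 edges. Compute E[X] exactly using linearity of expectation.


K_6 has 6^{6 − 2} = 1296 labelled spanning trees.
For each such spanning tree H, let X_H = 1 if all 5 edges of H are present in G. Then P[X_H = 1] = p^{5} = (1/6)^{5} = 1/7776.
Summing the indicators: E[X] = Σ_H E[X_H] = 1296 · p^{5} = 1296 · 1/7776 = 1/6.
Numerically: E[X] ≈ 0.1667.

E[X] = 1296 · (1/6)^{5} = 1/6 ≈ 0.1667.


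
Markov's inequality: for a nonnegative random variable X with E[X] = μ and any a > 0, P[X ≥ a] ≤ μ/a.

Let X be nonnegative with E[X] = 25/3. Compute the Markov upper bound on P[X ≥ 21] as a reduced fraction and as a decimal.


μ = E[X] = 25/3, a = 21.
Markov: P[X ≥ 21] ≤ μ/a = (25/3)/21 = 25/63.
Numerically: ≈ 0.397.
(Since a = 21 > μ = 8.333, the bound 25/63 is < 1 and informative.)

P[X ≥ 21] ≤ 25/63 ≈ 0.397.


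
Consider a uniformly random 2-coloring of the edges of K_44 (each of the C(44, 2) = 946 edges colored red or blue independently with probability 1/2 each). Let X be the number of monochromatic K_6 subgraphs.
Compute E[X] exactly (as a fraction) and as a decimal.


Let X = Σ_S X_S over the C(44, 6) = 7059052 subsets S of size 6, where X_S = 1 if the K_6 on S is monochromatic.
For a fixed S, the K_6 on S has C(6, 2) = 15 edges. P[all 15 edges red] = (1/2)^15, and likewise for blue, so P[monochromatic] = 2·(1/2)^15 = 2^{1 − 15} = 1/16384.
Summing: E[X] = C(44, 6) · 2^{1 − 15} = 7059052 · 1/16384 = 1764763/4096.
Numerically: E[X] ≈ 430.85034.

E[X] = C(44,6)·2^(1−C(6,2)) = 1764763/4096 ≈ 430.85034.


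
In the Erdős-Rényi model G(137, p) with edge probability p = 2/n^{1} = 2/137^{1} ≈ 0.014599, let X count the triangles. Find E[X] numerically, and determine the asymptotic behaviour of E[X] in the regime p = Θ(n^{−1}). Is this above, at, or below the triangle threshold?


Number of potential triangles: C(137, 3) = 419220.
Each occurs with probability p³ ≈ (0.014599)³ ≈ 3.1112025e-06.
By linearity: E[X] = C(137, 3)·p³ ≈ 419220 · 3.1112025e-06 ≈ 1.30428.
Here α = 1, so p = 2/n is exactly at the triangle threshold p ~ 1/n. Asymptotically E[X] → c³/6 = 2³/6 = 4/3 ≈ 1.33333, a bounded constant. In this regime the triangle count is asymptotically Poisson(c³/6).

E[X] ≈ 1.30428; in regime p = Θ(1/n^{1}) E[X] stays bounded (at the triangle threshold p ~ 1/n).


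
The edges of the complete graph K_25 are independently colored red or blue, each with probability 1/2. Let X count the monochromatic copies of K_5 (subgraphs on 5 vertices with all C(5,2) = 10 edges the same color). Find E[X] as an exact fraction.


Let X = Σ_S X_S over the C(25, 5) = 53130 subsets S of size 5, where X_S = 1 if the K_5 on S is monochromatic.
For a fixed S, the K_5 on S has C(5, 2) = 10 edges. P[all 10 edges red] = (1/2)^10, and likewise for blue, so P[monochromatic] = 2·(1/2)^10 = 2^{1 − 10} = 1/512.
Summing: E[X] = C(25, 5) · 2^{1 − 10} = 53130 · 1/512 = 26565/256.
Numerically: E[X] ≈ 103.76953.

E[X] = C(25,5)·2^(1−C(5,2)) = 26565/256 ≈ 103.76953.


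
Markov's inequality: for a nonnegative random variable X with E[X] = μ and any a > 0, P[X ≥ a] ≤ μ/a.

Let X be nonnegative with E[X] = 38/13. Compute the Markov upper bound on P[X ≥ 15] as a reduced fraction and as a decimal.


μ = E[X] = 38/13, a = 15.
Markov: P[X ≥ 15] ≤ μ/a = (38/13)/15 = 38/195.
Numerically: ≈ 0.195.
(Since a = 15 > μ = 2.923, the bound 38/195 is < 1 and informative.)

P[X ≥ 15] ≤ 38/195 ≈ 0.195.


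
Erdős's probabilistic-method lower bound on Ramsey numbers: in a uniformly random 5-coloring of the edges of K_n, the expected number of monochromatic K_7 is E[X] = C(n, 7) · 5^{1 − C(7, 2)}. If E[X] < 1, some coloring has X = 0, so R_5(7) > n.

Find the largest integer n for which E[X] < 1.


We need C(n, 7) · 5^{1 − 21} < 1, i.e. C(n, 7) < 5^{21 − 1} = 95367431640625.
Check values of n near the boundary:
  n = 335: C(335, 7) = 88202498238195; 88202498238195 < 95367431640625? YES
  n = 336: C(336, 7) = 90079147136880; 90079147136880 < 95367431640625? YES
  n = 337: C(337, 7) = 91989916924632; 91989916924632 < 95367431640625? YES
  n = 338: C(338, 7) = 93935323022736; 93935323022736 < 95367431640625? YES
  n = 339: C(339, 7) = 95915887062372; 95915887062372 < 95367431640625? NO
The largest n with C(n, 7) < 95367431640625 is n = 338 (where E[X] = 93935323022736/95367431640625 ≈ 0.9850). Hence R_5(7) > 338, i.e. R_5(7) ≥ 339.

Largest n = 338; hence R_5(7) > 338.


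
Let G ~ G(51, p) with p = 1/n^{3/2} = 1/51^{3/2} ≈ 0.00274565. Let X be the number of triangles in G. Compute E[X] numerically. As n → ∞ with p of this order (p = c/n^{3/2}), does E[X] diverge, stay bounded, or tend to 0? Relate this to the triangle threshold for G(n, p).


Number of potential triangles: C(51, 3) = 20825.
Each occurs with probability p³ ≈ (0.00274565)³ ≈ 2.06982776e-08.
By linearity: E[X] = C(51, 3)·p³ ≈ 20825 · 2.06982776e-08 ≈ 0.000431.
Since α = 3/2 > 1, p = c/n^{3/2} = o(1/n) is below the triangle threshold p ~ 1/n. Asymptotically E[X] ~ (c³/6)·n^{3(1−α)} = (1³/6)·n^{-1.5} → 0, so by Markov's inequality G has no triangles w.h.p.

E[X] ≈ 0.000431; in regime p = Θ(1/n^{3/2}) E[X] tends to 0 (below the triangle threshold p ~ 1/n).
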